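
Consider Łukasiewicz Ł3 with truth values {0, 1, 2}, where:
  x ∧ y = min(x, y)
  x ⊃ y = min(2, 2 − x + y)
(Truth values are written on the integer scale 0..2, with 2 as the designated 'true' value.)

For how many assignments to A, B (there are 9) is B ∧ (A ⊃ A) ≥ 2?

A = 0, B = 0 ↦ 0  <
A = 0, B = 1 ↦ 1  <
A = 0, B = 2 ↦ 2  ≥
A = 1, B = 0 ↦ 0  <
A = 1, B = 1 ↦ 1  <
A = 1, B = 2 ↦ 2  ≥
A = 2, B = 0 ↦ 0  <
A = 2, B = 1 ↦ 1  <
A = 2, B = 2 ↦ 2  ≥
So 3 of the 9 assignments meet the threshold.

3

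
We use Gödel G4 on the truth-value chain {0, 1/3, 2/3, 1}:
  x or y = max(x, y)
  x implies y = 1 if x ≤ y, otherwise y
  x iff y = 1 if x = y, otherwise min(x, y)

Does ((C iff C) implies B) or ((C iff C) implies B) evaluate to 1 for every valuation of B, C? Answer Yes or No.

No

Counterexample: take B = 0, C = 0.
C iff C = 0 iff 0 = 1
(C iff C) implies B = 1 implies 0 = 0
C iff C = 0 iff 0 = 1
(C iff C) implies B = 1 implies 0 = 0
((C iff C) implies B) or ((C iff C) implies B) = 0 or 0 = 0
This gives 0 ≠ 1.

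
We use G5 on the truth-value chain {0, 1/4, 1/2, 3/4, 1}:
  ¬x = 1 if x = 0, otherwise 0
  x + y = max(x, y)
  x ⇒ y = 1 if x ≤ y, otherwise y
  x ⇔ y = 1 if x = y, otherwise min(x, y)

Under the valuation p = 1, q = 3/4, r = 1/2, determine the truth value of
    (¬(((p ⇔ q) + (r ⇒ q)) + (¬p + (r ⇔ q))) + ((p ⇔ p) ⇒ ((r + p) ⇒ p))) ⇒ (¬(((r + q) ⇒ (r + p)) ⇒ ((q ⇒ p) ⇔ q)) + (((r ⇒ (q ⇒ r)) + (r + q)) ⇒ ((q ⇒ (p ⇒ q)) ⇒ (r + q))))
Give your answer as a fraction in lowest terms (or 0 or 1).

3/4

p ⇔ q = 1 ⇔ 3/4 = 3/4
r ⇒ q = 1/2 ⇒ 3/4 = 1
(p ⇔ q) + (r ⇒ q) = 3/4 + 1 = 1
¬p = ¬1 = 0
r ⇔ q = 1/2 ⇔ 3/4 = 1/2
¬p + (r ⇔ q) = 0 + 1/2 = 1/2
((p ⇔ q) + (r ⇒ q)) + (¬p + (r ⇔ q)) = 1 + 1/2 = 1
¬(((p ⇔ q) + (r ⇒ q)) + (¬p + (r ⇔ q))) = ¬1 = 0
p ⇔ p = 1 ⇔ 1 = 1
r + p = 1/2 + 1 = 1
(r + p) ⇒ p = 1 ⇒ 1 = 1
(p ⇔ p) ⇒ ((r + p) ⇒ p) = 1 ⇒ 1 = 1
¬(((p ⇔ q) + (r ⇒ q)) + (¬p + (r ⇔ q))) + ((p ⇔ p) ⇒ ((r + p) ⇒ p)) = 0 + 1 = 1
r + q = 1/2 + 3/4 = 3/4
r + p = 1/2 + 1 = 1
(r + q) ⇒ (r + p) = 3/4 ⇒ 1 = 1
q ⇒ p = 3/4 ⇒ 1 = 1
(q ⇒ p) ⇔ q = 1 ⇔ 3/4 = 3/4
((r + q) ⇒ (r + p)) ⇒ ((q ⇒ p) ⇔ q) = 1 ⇒ 3/4 = 3/4
¬(((r + q) ⇒ (r + p)) ⇒ ((q ⇒ p) ⇔ q)) = ¬3/4 = 0
q ⇒ r = 3/4 ⇒ 1/2 = 1/2
r ⇒ (q ⇒ r) = 1/2 ⇒ 1/2 = 1
r + q = 1/2 + 3/4 = 3/4
(r ⇒ (q ⇒ r)) + (r + q) = 1 + 3/4 = 1
p ⇒ q = 1 ⇒ 3/4 = 3/4
q ⇒ (p ⇒ q) = 3/4 ⇒ 3/4 = 1
r + q = 1/2 + 3/4 = 3/4
(q ⇒ (p ⇒ q)) ⇒ (r + q) = 1 ⇒ 3/4 = 3/4
((r ⇒ (q ⇒ r)) + (r + q)) ⇒ ((q ⇒ (p ⇒ q)) ⇒ (r + q)) = 1 ⇒ 3/4 = 3/4
¬(((r + q) ⇒ (r + p)) ⇒ ((q ⇒ p) ⇔ q)) + (((r ⇒ (q ⇒ r)) + (r + q)) ⇒ ((q ⇒ (p ⇒ q)) ⇒ (r + q))) = 0 + 3/4 = 3/4
(¬(((p ⇔ q) + (r ⇒ q)) + (¬p + (r ⇔ q))) + ((p ⇔ p) ⇒ ((r + p) ⇒ p))) ⇒ (¬(((r + q) ⇒ (r + p)) ⇒ ((q ⇒ p) ⇔ q)) + (((r ⇒ (q ⇒ r)) + (r + q)) ⇒ ((q ⇒ (p ⇒ q)) ⇒ (r + q)))) = 1 ⇒ 3/4 = 3/4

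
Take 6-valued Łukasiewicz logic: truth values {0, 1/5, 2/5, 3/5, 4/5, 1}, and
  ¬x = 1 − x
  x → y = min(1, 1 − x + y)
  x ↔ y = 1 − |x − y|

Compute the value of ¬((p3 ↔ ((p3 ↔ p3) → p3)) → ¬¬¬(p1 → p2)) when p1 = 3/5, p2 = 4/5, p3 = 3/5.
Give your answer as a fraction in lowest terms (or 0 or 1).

1

p3 ↔ p3 = 3/5 ↔ 3/5 = 1
(p3 ↔ p3) → p3 = 1 → 3/5 = 3/5
p3 ↔ ((p3 ↔ p3) → p3) = 3/5 ↔ 3/5 = 1
p1 → p2 = 3/5 → 4/5 = 1
¬(p1 → p2) = ¬1 = 0
¬¬(p1 → p2) = ¬0 = 1
¬¬¬(p1 → p2) = ¬1 = 0
(p3 ↔ ((p3 ↔ p3) → p3)) → ¬¬¬(p1 → p2) = 1 → 0 = 0
¬((p3 ↔ ((p3 ↔ p3) → p3)) → ¬¬¬(p1 → p2)) = ¬0 = 1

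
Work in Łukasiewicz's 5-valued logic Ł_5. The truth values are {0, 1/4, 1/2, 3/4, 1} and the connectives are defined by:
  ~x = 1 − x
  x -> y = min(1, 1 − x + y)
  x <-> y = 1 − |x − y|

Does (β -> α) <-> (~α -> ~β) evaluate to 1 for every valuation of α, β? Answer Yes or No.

At α = 1/2, β = 1/4, for instance:
β -> α = 1/4 -> 1/2 = 1
~α = ~1/2 = 1/2
~β = ~1/4 = 3/4
~α -> ~β = 1/2 -> 3/4 = 1
(β -> α) <-> (~α -> ~β) = 1 <-> 1 = 1
and checking the remaining 24 assignments likewise gives ≥ 1 in every case.

Yes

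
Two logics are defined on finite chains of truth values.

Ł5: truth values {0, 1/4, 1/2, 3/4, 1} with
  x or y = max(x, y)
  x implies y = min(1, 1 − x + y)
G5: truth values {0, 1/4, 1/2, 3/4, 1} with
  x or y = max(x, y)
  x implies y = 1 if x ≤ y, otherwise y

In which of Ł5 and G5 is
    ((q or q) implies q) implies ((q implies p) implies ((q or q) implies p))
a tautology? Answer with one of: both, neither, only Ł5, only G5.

In Ł5: every assignment gives 1 — tautology.
In G5: every assignment gives 1 — tautology.

both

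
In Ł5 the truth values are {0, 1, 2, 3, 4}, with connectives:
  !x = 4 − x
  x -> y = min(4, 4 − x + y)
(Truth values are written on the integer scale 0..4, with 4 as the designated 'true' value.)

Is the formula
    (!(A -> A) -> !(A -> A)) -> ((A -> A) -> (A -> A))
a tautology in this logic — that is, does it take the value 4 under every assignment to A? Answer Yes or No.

A = 0 ↦ 4
A = 1 ↦ 4
A = 2 ↦ 4
A = 3 ↦ 4
A = 4 ↦ 4
Every assignment gives a value ≥ 4.

Yes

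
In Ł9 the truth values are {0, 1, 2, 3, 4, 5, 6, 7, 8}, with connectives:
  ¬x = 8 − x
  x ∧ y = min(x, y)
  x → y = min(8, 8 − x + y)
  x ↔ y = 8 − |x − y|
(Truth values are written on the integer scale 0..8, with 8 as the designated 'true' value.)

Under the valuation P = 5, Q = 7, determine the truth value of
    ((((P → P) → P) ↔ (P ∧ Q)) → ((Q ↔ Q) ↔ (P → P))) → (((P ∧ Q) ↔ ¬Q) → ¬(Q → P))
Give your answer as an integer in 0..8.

6

P → P = 5 → 5 = 8
(P → P) → P = 8 → 5 = 5
P ∧ Q = 5 ∧ 7 = 5
((P → P) → P) ↔ (P ∧ Q) = 5 ↔ 5 = 8
Q ↔ Q = 7 ↔ 7 = 8
P → P = 5 → 5 = 8
(Q ↔ Q) ↔ (P → P) = 8 ↔ 8 = 8
(((P → P) → P) ↔ (P ∧ Q)) → ((Q ↔ Q) ↔ (P → P)) = 8 → 8 = 8
P ∧ Q = 5 ∧ 7 = 5
¬Q = ¬7 = 1
(P ∧ Q) ↔ ¬Q = 5 ↔ 1 = 4
Q → P = 7 → 5 = 6
¬(Q → P) = ¬6 = 2
((P ∧ Q) ↔ ¬Q) → ¬(Q → P) = 4 → 2 = 6
((((P → P) → P) ↔ (P ∧ Q)) → ((Q ↔ Q) ↔ (P → P))) → (((P ∧ Q) ↔ ¬Q) → ¬(Q → P)) = 8 → 6 = 6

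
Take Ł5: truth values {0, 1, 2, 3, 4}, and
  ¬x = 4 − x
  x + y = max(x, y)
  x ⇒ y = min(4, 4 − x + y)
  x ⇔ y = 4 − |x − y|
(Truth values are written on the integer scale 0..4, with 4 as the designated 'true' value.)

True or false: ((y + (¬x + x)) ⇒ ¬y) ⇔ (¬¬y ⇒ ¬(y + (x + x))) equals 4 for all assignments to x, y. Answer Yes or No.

No

Counterexample: take x = 0, y = 1.
¬x = ¬0 = 4
¬x + x = 4 + 0 = 4
y + (¬x + x) = 1 + 4 = 4
¬y = ¬1 = 3
(y + (¬x + x)) ⇒ ¬y = 4 ⇒ 3 = 3
¬y = ¬1 = 3
¬¬y = ¬3 = 1
x + x = 0 + 0 = 0
y + (x + x) = 1 + 0 = 1
¬(y + (x + x)) = ¬1 = 3
¬¬y ⇒ ¬(y + (x + x)) = 1 ⇒ 3 = 4
((y + (¬x + x)) ⇒ ¬y) ⇔ (¬¬y ⇒ ¬(y + (x + x))) = 3 ⇔ 4 = 3
This gives 3 ≠ 4.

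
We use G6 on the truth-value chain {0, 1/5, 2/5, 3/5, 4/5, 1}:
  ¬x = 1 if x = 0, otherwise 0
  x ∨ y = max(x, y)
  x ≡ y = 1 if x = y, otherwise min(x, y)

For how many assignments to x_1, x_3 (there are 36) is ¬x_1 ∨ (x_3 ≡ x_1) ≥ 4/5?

13

value 1: 11 assignments (counts)
value 4/5: 2 assignments (counts)
value 3/5: 4 assignments
value 2/5: 6 assignments
value 1/5: 8 assignments
value 0: 5 assignments
So 13 of the 36 assignments meet the threshold.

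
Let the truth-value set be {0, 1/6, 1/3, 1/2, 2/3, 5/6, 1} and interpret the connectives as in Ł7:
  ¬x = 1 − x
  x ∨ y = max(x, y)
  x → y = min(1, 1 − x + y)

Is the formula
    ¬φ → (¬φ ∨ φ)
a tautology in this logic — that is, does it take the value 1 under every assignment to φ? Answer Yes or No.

Yes

φ = 0 ↦ 1
φ = 1/6 ↦ 1
φ = 1/3 ↦ 1
φ = 1/2 ↦ 1
φ = 2/3 ↦ 1
φ = 5/6 ↦ 1
φ = 1 ↦ 1
Every assignment gives a value ≥ 1.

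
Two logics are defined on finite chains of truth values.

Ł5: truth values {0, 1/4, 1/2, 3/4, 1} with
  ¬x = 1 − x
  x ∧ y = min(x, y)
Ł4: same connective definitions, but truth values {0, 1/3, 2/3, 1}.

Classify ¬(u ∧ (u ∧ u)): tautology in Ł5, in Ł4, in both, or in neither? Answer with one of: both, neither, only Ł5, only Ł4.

In Ł5: at u = 1/4 the value is 3/4 — not a tautology.
In Ł4: at u = 1/3 the value is 2/3 — not a tautology.

neither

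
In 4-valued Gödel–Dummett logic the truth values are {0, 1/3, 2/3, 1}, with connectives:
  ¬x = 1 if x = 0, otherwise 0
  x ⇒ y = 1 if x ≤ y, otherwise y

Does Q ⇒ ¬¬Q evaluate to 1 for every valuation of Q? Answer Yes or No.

Yes

Q = 0 ↦ 1
Q = 1/3 ↦ 1
Q = 2/3 ↦ 1
Q = 1 ↦ 1
Every assignment gives a value ≥ 1.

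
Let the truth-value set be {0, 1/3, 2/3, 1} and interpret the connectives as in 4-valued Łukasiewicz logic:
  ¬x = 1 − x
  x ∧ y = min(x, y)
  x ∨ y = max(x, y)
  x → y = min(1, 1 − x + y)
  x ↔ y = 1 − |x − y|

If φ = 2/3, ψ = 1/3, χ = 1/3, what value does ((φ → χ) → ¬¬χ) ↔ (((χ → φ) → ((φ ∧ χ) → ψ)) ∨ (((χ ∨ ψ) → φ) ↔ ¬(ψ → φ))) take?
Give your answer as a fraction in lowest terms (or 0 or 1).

φ → χ = 2/3 → 1/3 = 2/3
¬χ = ¬1/3 = 2/3
¬¬χ = ¬2/3 = 1/3
(φ → χ) → ¬¬χ = 2/3 → 1/3 = 2/3
χ → φ = 1/3 → 2/3 = 1
φ ∧ χ = 2/3 ∧ 1/3 = 1/3
(φ ∧ χ) → ψ = 1/3 → 1/3 = 1
(χ → φ) → ((φ ∧ χ) → ψ) = 1 → 1 = 1
χ ∨ ψ = 1/3 ∨ 1/3 = 1/3
(χ ∨ ψ) → φ = 1/3 → 2/3 = 1
ψ → φ = 1/3 → 2/3 = 1
¬(ψ → φ) = ¬1 = 0
((χ ∨ ψ) → φ) ↔ ¬(ψ → φ) = 1 ↔ 0 = 0
((χ → φ) → ((φ ∧ χ) → ψ)) ∨ (((χ ∨ ψ) → φ) ↔ ¬(ψ → φ)) = 1 ∨ 0 = 1
((φ → χ) → ¬¬χ) ↔ (((χ → φ) → ((φ ∧ χ) → ψ)) ∨ (((χ ∨ ψ) → φ) ↔ ¬(ψ → φ))) = 2/3 ↔ 1 = 2/3

2/3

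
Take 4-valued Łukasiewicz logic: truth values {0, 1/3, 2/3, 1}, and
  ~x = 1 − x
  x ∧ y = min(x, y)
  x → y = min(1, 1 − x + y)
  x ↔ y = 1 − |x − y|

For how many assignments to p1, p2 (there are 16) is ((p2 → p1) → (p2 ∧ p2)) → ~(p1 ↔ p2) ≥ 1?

7

p1 = 0, p2 = 0 ↦ 1  ≥
p1 = 0, p2 = 1/3 ↦ 2/3  <
p1 = 0, p2 = 2/3 ↦ 2/3  <
p1 = 0, p2 = 1 ↦ 1  ≥
p1 = 1/3, p2 = 0 ↦ 1  ≥
p1 = 1/3, p2 = 1/3 ↦ 2/3  <
p1 = 1/3, p2 = 2/3 ↦ 1/3  <
p1 = 1/3, p2 = 1 ↦ 2/3  <
p1 = 2/3, p2 = 0 ↦ 1  ≥
p1 = 2/3, p2 = 1/3 ↦ 1  ≥
p1 = 2/3, p2 = 2/3 ↦ 1/3  <
p1 = 2/3, p2 = 1 ↦ 1/3  <
p1 = 1, p2 = 0 ↦ 1  ≥
p1 = 1, p2 = 1/3 ↦ 1  ≥
p1 = 1, p2 = 2/3 ↦ 2/3  <
p1 = 1, p2 = 1 ↦ 0  <
So 7 of the 16 assignments meet the threshold.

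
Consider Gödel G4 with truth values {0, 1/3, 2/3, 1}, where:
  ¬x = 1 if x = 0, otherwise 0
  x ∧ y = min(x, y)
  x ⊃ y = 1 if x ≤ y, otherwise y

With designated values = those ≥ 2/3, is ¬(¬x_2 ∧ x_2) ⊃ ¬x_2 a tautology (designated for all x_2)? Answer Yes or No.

Counterexample: take x_2 = 1/3.
¬x_2 = ¬1/3 = 0
¬x_2 ∧ x_2 = 0 ∧ 1/3 = 0
¬(¬x_2 ∧ x_2) = ¬0 = 1
¬(¬x_2 ∧ x_2) ⊃ ¬x_2 = 1 ⊃ 0 = 0
This gives 0, which is below 2/3.

No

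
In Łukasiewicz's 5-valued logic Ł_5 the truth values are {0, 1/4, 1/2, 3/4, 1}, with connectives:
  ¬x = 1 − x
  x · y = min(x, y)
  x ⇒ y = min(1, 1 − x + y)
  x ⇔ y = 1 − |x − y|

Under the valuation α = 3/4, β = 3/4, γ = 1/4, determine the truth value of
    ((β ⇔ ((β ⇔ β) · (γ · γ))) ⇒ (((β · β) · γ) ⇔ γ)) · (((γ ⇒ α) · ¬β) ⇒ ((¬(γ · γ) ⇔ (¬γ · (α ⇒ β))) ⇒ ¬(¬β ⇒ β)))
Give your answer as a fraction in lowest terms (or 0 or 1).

β ⇔ β = 3/4 ⇔ 3/4 = 1
γ · γ = 1/4 · 1/4 = 1/4
(β ⇔ β) · (γ · γ) = 1 · 1/4 = 1/4
β ⇔ ((β ⇔ β) · (γ · γ)) = 3/4 ⇔ 1/4 = 1/2
β · β = 3/4 · 3/4 = 3/4
(β · β) · γ = 3/4 · 1/4 = 1/4
((β · β) · γ) ⇔ γ = 1/4 ⇔ 1/4 = 1
(β ⇔ ((β ⇔ β) · (γ · γ))) ⇒ (((β · β) · γ) ⇔ γ) = 1/2 ⇒ 1 = 1
γ ⇒ α = 1/4 ⇒ 3/4 = 1
¬β = ¬3/4 = 1/4
(γ ⇒ α) · ¬β = 1 · 1/4 = 1/4
γ · γ = 1/4 · 1/4 = 1/4
¬(γ · γ) = ¬1/4 = 3/4
¬γ = ¬1/4 = 3/4
α ⇒ β = 3/4 ⇒ 3/4 = 1
¬γ · (α ⇒ β) = 3/4 · 1 = 3/4
¬(γ · γ) ⇔ (¬γ · (α ⇒ β)) = 3/4 ⇔ 3/4 = 1
¬β = ¬3/4 = 1/4
¬β ⇒ β = 1/4 ⇒ 3/4 = 1
¬(¬β ⇒ β) = ¬1 = 0
(¬(γ · γ) ⇔ (¬γ · (α ⇒ β))) ⇒ ¬(¬β ⇒ β) = 1 ⇒ 0 = 0
((γ ⇒ α) · ¬β) ⇒ ((¬(γ · γ) ⇔ (¬γ · (α ⇒ β))) ⇒ ¬(¬β ⇒ β)) = 1/4 ⇒ 0 = 3/4
((β ⇔ ((β ⇔ β) · (γ · γ))) ⇒ (((β · β) · γ) ⇔ γ)) · (((γ ⇒ α) · ¬β) ⇒ ((¬(γ · γ) ⇔ (¬γ · (α ⇒ β))) ⇒ ¬(¬β ⇒ β))) = 1 · 3/4 = 3/4

3/4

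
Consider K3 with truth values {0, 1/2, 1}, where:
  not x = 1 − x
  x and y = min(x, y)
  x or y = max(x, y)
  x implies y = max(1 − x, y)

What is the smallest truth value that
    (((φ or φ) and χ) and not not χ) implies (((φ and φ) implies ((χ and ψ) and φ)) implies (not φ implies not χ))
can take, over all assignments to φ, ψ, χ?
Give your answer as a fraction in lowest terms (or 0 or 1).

1/2

Take φ = 1/2, ψ = 0, χ = 1/2:
φ or φ = 1/2 or 1/2 = 1/2
(φ or φ) and χ = 1/2 and 1/2 = 1/2
not χ = not 1/2 = 1/2
not not χ = not 1/2 = 1/2
((φ or φ) and χ) and not not χ = 1/2 and 1/2 = 1/2
φ and φ = 1/2 and 1/2 = 1/2
χ and ψ = 1/2 and 0 = 0
(χ and ψ) and φ = 0 and 1/2 = 0
(φ and φ) implies ((χ and ψ) and φ) = 1/2 implies 0 = 1/2
not φ = not 1/2 = 1/2
not χ = not 1/2 = 1/2
not φ implies not χ = 1/2 implies 1/2 = 1/2
((φ and φ) implies ((χ and ψ) and φ)) implies (not φ implies not χ) = 1/2 implies 1/2 = 1/2
(((φ or φ) and χ) and not not χ) implies (((φ and φ) implies ((χ and ψ) and φ)) implies (not φ implies not χ)) = 1/2 implies 1/2 = 1/2
No assignment yields a value below 1/2, so this is the minimum.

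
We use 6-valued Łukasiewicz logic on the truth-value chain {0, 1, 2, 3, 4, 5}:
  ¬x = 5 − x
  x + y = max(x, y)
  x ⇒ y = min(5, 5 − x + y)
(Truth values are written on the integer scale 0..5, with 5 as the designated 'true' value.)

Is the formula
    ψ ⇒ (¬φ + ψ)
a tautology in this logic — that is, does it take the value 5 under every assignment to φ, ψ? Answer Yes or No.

Yes

At φ = 4, ψ = 2, for instance:
¬φ = ¬4 = 1
¬φ + ψ = 1 + 2 = 2
ψ ⇒ (¬φ + ψ) = 2 ⇒ 2 = 5
and checking the remaining 35 assignments likewise gives ≥ 5 in every case.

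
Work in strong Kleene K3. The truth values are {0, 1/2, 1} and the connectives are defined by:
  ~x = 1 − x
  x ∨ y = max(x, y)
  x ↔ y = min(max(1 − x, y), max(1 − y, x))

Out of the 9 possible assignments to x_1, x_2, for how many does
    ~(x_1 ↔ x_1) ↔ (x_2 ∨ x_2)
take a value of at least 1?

2

x_1 = 0, x_2 = 0 ↦ 1  ≥
x_1 = 0, x_2 = 1/2 ↦ 1/2  <
x_1 = 0, x_2 = 1 ↦ 0  <
x_1 = 1/2, x_2 = 0 ↦ 1/2  <
x_1 = 1/2, x_2 = 1/2 ↦ 1/2  <
x_1 = 1/2, x_2 = 1 ↦ 1/2  <
x_1 = 1, x_2 = 0 ↦ 1  ≥
x_1 = 1, x_2 = 1/2 ↦ 1/2  <
x_1 = 1, x_2 = 1 ↦ 0  <
So 2 of the 9 assignments meet the threshold.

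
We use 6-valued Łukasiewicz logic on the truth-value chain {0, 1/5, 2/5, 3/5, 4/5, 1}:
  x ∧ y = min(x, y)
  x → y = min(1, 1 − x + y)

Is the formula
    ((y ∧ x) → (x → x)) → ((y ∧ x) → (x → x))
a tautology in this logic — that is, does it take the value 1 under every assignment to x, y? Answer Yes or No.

At x = 2/5, y = 3/5, for instance:
y ∧ x = 3/5 ∧ 2/5 = 2/5
x → x = 2/5 → 2/5 = 1
(y ∧ x) → (x → x) = 2/5 → 1 = 1
((y ∧ x) → (x → x)) → ((y ∧ x) → (x → x)) = 1 → 1 = 1
and checking the remaining 35 assignments likewise gives ≥ 1 in every case.

Yes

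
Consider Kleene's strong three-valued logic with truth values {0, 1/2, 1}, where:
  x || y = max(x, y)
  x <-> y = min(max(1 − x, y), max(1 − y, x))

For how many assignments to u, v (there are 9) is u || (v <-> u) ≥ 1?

4

u = 0, v = 0 ↦ 1  ≥
u = 0, v = 1/2 ↦ 1/2  <
u = 0, v = 1 ↦ 0  <
u = 1/2, v = 0 ↦ 1/2  <
u = 1/2, v = 1/2 ↦ 1/2  <
u = 1/2, v = 1 ↦ 1/2  <
u = 1, v = 0 ↦ 1  ≥
u = 1, v = 1/2 ↦ 1  ≥
u = 1, v = 1 ↦ 1  ≥
So 4 of the 9 assignments meet the threshold.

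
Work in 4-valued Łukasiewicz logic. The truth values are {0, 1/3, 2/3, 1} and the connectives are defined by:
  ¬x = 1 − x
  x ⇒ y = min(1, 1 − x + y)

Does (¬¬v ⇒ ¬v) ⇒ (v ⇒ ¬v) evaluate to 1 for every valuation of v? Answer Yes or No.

v = 0 ↦ 1
v = 1/3 ↦ 1
v = 2/3 ↦ 1
v = 1 ↦ 1
Every assignment gives a value ≥ 1.

Yes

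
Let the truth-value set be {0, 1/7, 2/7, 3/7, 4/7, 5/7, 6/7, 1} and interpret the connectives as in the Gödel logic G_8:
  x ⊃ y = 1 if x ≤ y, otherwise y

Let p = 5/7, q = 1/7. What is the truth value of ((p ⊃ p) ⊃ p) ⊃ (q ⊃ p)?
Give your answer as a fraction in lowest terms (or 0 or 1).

1

p ⊃ p = 5/7 ⊃ 5/7 = 1
(p ⊃ p) ⊃ p = 1 ⊃ 5/7 = 5/7
q ⊃ p = 1/7 ⊃ 5/7 = 1
((p ⊃ p) ⊃ p) ⊃ (q ⊃ p) = 5/7 ⊃ 1 = 1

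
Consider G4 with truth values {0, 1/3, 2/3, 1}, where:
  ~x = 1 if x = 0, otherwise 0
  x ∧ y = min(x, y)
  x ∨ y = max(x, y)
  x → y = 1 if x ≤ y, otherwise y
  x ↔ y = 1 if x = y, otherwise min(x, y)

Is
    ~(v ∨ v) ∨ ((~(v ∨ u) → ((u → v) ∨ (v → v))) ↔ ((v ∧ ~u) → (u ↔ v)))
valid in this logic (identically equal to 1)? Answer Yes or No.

Counterexample: take u = 0, v = 1/3.
v ∨ v = 1/3 ∨ 1/3 = 1/3
~(v ∨ v) = ~1/3 = 0
v ∨ u = 1/3 ∨ 0 = 1/3
~(v ∨ u) = ~1/3 = 0
u → v = 0 → 1/3 = 1
v → v = 1/3 → 1/3 = 1
(u → v) ∨ (v → v) = 1 ∨ 1 = 1
~(v ∨ u) → ((u → v) ∨ (v → v)) = 0 → 1 = 1
~u = ~0 = 1
v ∧ ~u = 1/3 ∧ 1 = 1/3
u ↔ v = 0 ↔ 1/3 = 0
(v ∧ ~u) → (u ↔ v) = 1/3 → 0 = 0
(~(v ∨ u) → ((u → v) ∨ (v → v))) ↔ ((v ∧ ~u) → (u ↔ v)) = 1 ↔ 0 = 0
~(v ∨ v) ∨ ((~(v ∨ u) → ((u → v) ∨ (v → v))) ↔ ((v ∧ ~u) → (u ↔ v))) = 0 ∨ 0 = 0
This gives 0 ≠ 1.

No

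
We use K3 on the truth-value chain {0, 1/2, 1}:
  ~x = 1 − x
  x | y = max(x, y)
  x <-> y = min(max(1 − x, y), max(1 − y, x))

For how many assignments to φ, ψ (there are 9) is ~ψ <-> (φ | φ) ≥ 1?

φ = 0, ψ = 0 ↦ 0  <
φ = 0, ψ = 1/2 ↦ 1/2  <
φ = 0, ψ = 1 ↦ 1  ≥
φ = 1/2, ψ = 0 ↦ 1/2  <
φ = 1/2, ψ = 1/2 ↦ 1/2  <
φ = 1/2, ψ = 1 ↦ 1/2  <
φ = 1, ψ = 0 ↦ 1  ≥
φ = 1, ψ = 1/2 ↦ 1/2  <
φ = 1, ψ = 1 ↦ 0  <
So 2 of the 9 assignments meet the threshold.

2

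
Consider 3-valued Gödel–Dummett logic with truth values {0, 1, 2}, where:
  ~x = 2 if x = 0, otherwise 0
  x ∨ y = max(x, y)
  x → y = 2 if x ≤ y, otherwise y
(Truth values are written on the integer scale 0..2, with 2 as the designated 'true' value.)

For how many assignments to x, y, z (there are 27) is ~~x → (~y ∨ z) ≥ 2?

19

value 2: 19 assignments (counts)
value 1: 4 assignments
value 0: 4 assignments
So 19 of the 27 assignments meet the threshold.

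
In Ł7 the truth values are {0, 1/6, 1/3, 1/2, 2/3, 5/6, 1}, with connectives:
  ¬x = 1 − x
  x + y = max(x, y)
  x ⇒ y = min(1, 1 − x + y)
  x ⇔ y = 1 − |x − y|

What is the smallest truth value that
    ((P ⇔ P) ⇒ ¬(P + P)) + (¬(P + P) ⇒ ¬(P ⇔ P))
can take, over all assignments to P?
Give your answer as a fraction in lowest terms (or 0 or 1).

Take P = 1/2:
P ⇔ P = 1/2 ⇔ 1/2 = 1
P + P = 1/2 + 1/2 = 1/2
¬(P + P) = ¬1/2 = 1/2
(P ⇔ P) ⇒ ¬(P + P) = 1 ⇒ 1/2 = 1/2
P + P = 1/2 + 1/2 = 1/2
¬(P + P) = ¬1/2 = 1/2
P ⇔ P = 1/2 ⇔ 1/2 = 1
¬(P ⇔ P) = ¬1 = 0
¬(P + P) ⇒ ¬(P ⇔ P) = 1/2 ⇒ 0 = 1/2
((P ⇔ P) ⇒ ¬(P + P)) + (¬(P + P) ⇒ ¬(P ⇔ P)) = 1/2 + 1/2 = 1/2
No assignment yields a value below 1/2, so this is the minimum.

1/2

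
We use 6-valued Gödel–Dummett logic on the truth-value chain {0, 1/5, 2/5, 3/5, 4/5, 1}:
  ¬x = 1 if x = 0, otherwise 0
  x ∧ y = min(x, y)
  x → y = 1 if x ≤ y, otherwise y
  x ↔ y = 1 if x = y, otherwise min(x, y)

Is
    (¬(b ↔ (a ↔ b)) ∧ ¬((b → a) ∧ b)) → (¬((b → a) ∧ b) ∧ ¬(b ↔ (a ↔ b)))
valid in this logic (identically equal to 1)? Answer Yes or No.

At a = 0, b = 1/5, for instance:
a ↔ b = 0 ↔ 1/5 = 0
b ↔ (a ↔ b) = 1/5 ↔ 0 = 0
¬(b ↔ (a ↔ b)) = ¬0 = 1
b → a = 1/5 → 0 = 0
(b → a) ∧ b = 0 ∧ 1/5 = 0
¬((b → a) ∧ b) = ¬0 = 1
¬(b ↔ (a ↔ b)) ∧ ¬((b → a) ∧ b) = 1 ∧ 1 = 1
¬((b → a) ∧ b) ∧ ¬(b ↔ (a ↔ b)) = 1 ∧ 1 = 1
(¬(b ↔ (a ↔ b)) ∧ ¬((b → a) ∧ b)) → (¬((b → a) ∧ b) ∧ ¬(b ↔ (a ↔ b))) = 1 → 1 = 1
and checking the remaining 35 assignments likewise gives ≥ 1 in every case.

Yes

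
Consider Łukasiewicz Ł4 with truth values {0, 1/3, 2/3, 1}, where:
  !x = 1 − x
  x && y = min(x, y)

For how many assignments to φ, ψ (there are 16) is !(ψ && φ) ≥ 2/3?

φ = 0, ψ = 0 ↦ 1  ≥
φ = 0, ψ = 1/3 ↦ 1  ≥
φ = 0, ψ = 2/3 ↦ 1  ≥
φ = 0, ψ = 1 ↦ 1  ≥
φ = 1/3, ψ = 0 ↦ 1  ≥
φ = 1/3, ψ = 1/3 ↦ 2/3  ≥
φ = 1/3, ψ = 2/3 ↦ 2/3  ≥
φ = 1/3, ψ = 1 ↦ 2/3  ≥
φ = 2/3, ψ = 0 ↦ 1  ≥
φ = 2/3, ψ = 1/3 ↦ 2/3  ≥
φ = 2/3, ψ = 2/3 ↦ 1/3  <
φ = 2/3, ψ = 1 ↦ 1/3  <
φ = 1, ψ = 0 ↦ 1  ≥
φ = 1, ψ = 1/3 ↦ 2/3  ≥
φ = 1, ψ = 2/3 ↦ 1/3  <
φ = 1, ψ = 1 ↦ 0  <
So 12 of the 16 assignments meet the threshold.

12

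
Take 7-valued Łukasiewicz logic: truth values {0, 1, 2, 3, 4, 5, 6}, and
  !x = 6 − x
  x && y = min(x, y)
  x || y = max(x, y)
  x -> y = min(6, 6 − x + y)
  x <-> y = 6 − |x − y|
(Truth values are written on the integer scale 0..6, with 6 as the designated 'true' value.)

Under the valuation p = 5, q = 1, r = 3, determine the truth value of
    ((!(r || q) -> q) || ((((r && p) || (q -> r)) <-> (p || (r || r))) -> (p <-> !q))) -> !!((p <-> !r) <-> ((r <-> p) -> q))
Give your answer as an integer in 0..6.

5

r || q = 3 || 1 = 3
!(r || q) = !3 = 3
!(r || q) -> q = 3 -> 1 = 4
r && p = 3 && 5 = 3
q -> r = 1 -> 3 = 6
(r && p) || (q -> r) = 3 || 6 = 6
r || r = 3 || 3 = 3
p || (r || r) = 5 || 3 = 5
((r && p) || (q -> r)) <-> (p || (r || r)) = 6 <-> 5 = 5
!q = !1 = 5
p <-> !q = 5 <-> 5 = 6
(((r && p) || (q -> r)) <-> (p || (r || r))) -> (p <-> !q) = 5 -> 6 = 6
(!(r || q) -> q) || ((((r && p) || (q -> r)) <-> (p || (r || r))) -> (p <-> !q)) = 4 || 6 = 6
!r = !3 = 3
p <-> !r = 5 <-> 3 = 4
r <-> p = 3 <-> 5 = 4
(r <-> p) -> q = 4 -> 1 = 3
(p <-> !r) <-> ((r <-> p) -> q) = 4 <-> 3 = 5
!((p <-> !r) <-> ((r <-> p) -> q)) = !5 = 1
!!((p <-> !r) <-> ((r <-> p) -> q)) = !1 = 5
((!(r || q) -> q) || ((((r && p) || (q -> r)) <-> (p || (r || r))) -> (p <-> !q))) -> !!((p <-> !r) <-> ((r <-> p) -> q)) = 6 -> 5 = 5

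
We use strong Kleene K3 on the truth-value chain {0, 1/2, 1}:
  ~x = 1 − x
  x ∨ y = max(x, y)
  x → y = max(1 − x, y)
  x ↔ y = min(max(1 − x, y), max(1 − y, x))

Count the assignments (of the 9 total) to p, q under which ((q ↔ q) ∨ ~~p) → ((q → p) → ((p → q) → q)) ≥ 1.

4

p = 0, q = 0 ↦ 0  <
p = 0, q = 1/2 ↦ 1/2  <
p = 0, q = 1 ↦ 1  ≥
p = 1/2, q = 0 ↦ 1/2  <
p = 1/2, q = 1/2 ↦ 1/2  <
p = 1/2, q = 1 ↦ 1  ≥
p = 1, q = 0 ↦ 1  ≥
p = 1, q = 1/2 ↦ 1/2  <
p = 1, q = 1 ↦ 1  ≥
So 4 of the 9 assignments meet the threshold.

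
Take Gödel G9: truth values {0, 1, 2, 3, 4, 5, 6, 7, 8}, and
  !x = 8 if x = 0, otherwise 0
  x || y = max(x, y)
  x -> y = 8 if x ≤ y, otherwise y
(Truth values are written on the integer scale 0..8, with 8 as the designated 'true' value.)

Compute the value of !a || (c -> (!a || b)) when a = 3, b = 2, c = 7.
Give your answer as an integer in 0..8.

2

!a = !3 = 0
!a = !3 = 0
!a || b = 0 || 2 = 2
c -> (!a || b) = 7 -> 2 = 2
!a || (c -> (!a || b)) = 0 || 2 = 2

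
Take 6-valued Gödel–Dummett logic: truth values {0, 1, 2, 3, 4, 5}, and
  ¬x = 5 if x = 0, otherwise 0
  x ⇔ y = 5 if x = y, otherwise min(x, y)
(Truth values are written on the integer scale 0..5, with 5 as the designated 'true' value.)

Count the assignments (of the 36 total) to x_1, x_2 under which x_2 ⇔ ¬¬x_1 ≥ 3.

value 5: 6 assignments (counts)
value 4: 5 assignments (counts)
value 3: 5 assignments (counts)
value 2: 5 assignments
value 1: 5 assignments
value 0: 10 assignments
So 16 of the 36 assignments meet the threshold.

16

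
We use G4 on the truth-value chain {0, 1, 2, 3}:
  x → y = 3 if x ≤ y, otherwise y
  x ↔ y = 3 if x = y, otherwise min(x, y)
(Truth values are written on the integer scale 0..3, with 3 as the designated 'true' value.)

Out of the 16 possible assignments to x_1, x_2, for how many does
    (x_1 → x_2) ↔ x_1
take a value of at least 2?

x_1 = 0, x_2 = 0 ↦ 0  <
x_1 = 0, x_2 = 1 ↦ 0  <
x_1 = 0, x_2 = 2 ↦ 0  <
x_1 = 0, x_2 = 3 ↦ 0  <
x_1 = 1, x_2 = 0 ↦ 0  <
x_1 = 1, x_2 = 1 ↦ 1  <
x_1 = 1, x_2 = 2 ↦ 1  <
x_1 = 1, x_2 = 3 ↦ 1  <
x_1 = 2, x_2 = 0 ↦ 0  <
x_1 = 2, x_2 = 1 ↦ 1  <
x_1 = 2, x_2 = 2 ↦ 2  ≥
x_1 = 2, x_2 = 3 ↦ 2  ≥
x_1 = 3, x_2 = 0 ↦ 0  <
x_1 = 3, x_2 = 1 ↦ 1  <
x_1 = 3, x_2 = 2 ↦ 2  ≥
x_1 = 3, x_2 = 3 ↦ 3  ≥
So 4 of the 16 assignments meet the threshold.

4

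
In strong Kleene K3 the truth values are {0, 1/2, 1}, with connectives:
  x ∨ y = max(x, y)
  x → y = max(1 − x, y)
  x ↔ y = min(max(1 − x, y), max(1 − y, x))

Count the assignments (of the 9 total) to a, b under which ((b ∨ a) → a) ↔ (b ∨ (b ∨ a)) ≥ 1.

a = 0, b = 0 ↦ 0  <
a = 0, b = 1/2 ↦ 1/2  <
a = 0, b = 1 ↦ 0  <
a = 1/2, b = 0 ↦ 1/2  <
a = 1/2, b = 1/2 ↦ 1/2  <
a = 1/2, b = 1 ↦ 1/2  <
a = 1, b = 0 ↦ 1  ≥
a = 1, b = 1/2 ↦ 1  ≥
a = 1, b = 1 ↦ 1  ≥
So 3 of the 9 assignments meet the threshold.

3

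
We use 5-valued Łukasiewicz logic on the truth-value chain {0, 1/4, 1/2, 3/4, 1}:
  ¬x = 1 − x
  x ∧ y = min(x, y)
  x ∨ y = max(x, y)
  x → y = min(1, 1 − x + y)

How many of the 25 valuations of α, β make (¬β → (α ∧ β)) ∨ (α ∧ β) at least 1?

12

value 1: 12 assignments (counts)
value 3/4: 2 assignments
value 1/2: 5 assignments
value 1/4: 1 assignment
value 0: 5 assignments
So 12 of the 25 assignments meet the threshold.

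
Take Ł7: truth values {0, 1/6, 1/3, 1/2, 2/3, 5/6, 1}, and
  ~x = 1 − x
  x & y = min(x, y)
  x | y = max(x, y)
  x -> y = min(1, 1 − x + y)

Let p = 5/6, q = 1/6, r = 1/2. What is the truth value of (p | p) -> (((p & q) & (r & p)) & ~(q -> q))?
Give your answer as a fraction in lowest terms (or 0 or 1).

p | p = 5/6 | 5/6 = 5/6
p & q = 5/6 & 1/6 = 1/6
r & p = 1/2 & 5/6 = 1/2
(p & q) & (r & p) = 1/6 & 1/2 = 1/6
q -> q = 1/6 -> 1/6 = 1
~(q -> q) = ~1 = 0
((p & q) & (r & p)) & ~(q -> q) = 1/6 & 0 = 0
(p | p) -> (((p & q) & (r & p)) & ~(q -> q)) = 5/6 -> 0 = 1/6

1/6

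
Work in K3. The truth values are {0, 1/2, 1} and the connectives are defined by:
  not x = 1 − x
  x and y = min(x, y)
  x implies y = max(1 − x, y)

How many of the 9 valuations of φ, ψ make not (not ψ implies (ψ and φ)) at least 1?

3

φ = 0, ψ = 0 ↦ 1  ≥
φ = 0, ψ = 1/2 ↦ 1/2  <
φ = 0, ψ = 1 ↦ 0  <
φ = 1/2, ψ = 0 ↦ 1  ≥
φ = 1/2, ψ = 1/2 ↦ 1/2  <
φ = 1/2, ψ = 1 ↦ 0  <
φ = 1, ψ = 0 ↦ 1  ≥
φ = 1, ψ = 1/2 ↦ 1/2  <
φ = 1, ψ = 1 ↦ 0  <
So 3 of the 9 assignments meet the threshold.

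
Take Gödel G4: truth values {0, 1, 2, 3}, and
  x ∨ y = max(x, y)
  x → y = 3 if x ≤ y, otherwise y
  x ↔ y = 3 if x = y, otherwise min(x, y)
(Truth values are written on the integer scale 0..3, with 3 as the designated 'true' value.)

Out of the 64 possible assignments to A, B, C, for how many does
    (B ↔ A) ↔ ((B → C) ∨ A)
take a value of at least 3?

23

value 3: 23 assignments (counts)
value 2: 7 assignments
value 1: 13 assignments
value 0: 21 assignments
So 23 of the 64 assignments meet the threshold.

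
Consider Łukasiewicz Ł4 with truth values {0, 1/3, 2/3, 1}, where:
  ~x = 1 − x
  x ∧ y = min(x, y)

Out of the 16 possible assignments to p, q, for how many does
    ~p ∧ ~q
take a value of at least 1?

p = 0, q = 0 ↦ 1  ≥
p = 0, q = 1/3 ↦ 2/3  <
p = 0, q = 2/3 ↦ 1/3  <
p = 0, q = 1 ↦ 0  <
p = 1/3, q = 0 ↦ 2/3  <
p = 1/3, q = 1/3 ↦ 2/3  <
p = 1/3, q = 2/3 ↦ 1/3  <
p = 1/3, q = 1 ↦ 0  <
p = 2/3, q = 0 ↦ 1/3  <
p = 2/3, q = 1/3 ↦ 1/3  <
p = 2/3, q = 2/3 ↦ 1/3  <
p = 2/3, q = 1 ↦ 0  <
p = 1, q = 0 ↦ 0  <
p = 1, q = 1/3 ↦ 0  <
p = 1, q = 2/3 ↦ 0  <
p = 1, q = 1 ↦ 0  <
So 1 of the 16 assignments meets the threshold.

1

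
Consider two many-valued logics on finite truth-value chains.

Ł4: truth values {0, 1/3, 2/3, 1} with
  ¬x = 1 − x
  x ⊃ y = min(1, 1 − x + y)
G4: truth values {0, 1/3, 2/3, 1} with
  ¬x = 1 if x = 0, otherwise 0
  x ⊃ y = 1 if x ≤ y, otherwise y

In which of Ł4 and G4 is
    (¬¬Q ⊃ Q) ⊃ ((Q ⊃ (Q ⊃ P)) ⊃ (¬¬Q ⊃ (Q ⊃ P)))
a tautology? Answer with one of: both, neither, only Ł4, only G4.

In Ł4: every assignment gives 1 — tautology.
In G4: every assignment gives 1 — tautology.

both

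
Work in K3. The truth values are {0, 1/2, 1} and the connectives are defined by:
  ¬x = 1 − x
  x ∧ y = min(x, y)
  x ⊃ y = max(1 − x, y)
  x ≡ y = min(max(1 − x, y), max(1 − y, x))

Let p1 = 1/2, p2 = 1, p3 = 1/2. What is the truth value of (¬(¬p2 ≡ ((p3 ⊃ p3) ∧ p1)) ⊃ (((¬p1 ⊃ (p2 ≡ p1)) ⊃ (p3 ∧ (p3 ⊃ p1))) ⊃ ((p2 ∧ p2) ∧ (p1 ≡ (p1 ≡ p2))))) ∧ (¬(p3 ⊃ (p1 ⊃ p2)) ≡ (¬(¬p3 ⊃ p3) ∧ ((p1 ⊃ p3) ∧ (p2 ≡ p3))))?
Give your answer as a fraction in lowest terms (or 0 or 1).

1/2

¬p2 = ¬1 = 0
p3 ⊃ p3 = 1/2 ⊃ 1/2 = 1/2
(p3 ⊃ p3) ∧ p1 = 1/2 ∧ 1/2 = 1/2
¬p2 ≡ ((p3 ⊃ p3) ∧ p1) = 0 ≡ 1/2 = 1/2
¬(¬p2 ≡ ((p3 ⊃ p3) ∧ p1)) = ¬1/2 = 1/2
¬p1 = ¬1/2 = 1/2
p2 ≡ p1 = 1 ≡ 1/2 = 1/2
¬p1 ⊃ (p2 ≡ p1) = 1/2 ⊃ 1/2 = 1/2
p3 ⊃ p1 = 1/2 ⊃ 1/2 = 1/2
p3 ∧ (p3 ⊃ p1) = 1/2 ∧ 1/2 = 1/2
(¬p1 ⊃ (p2 ≡ p1)) ⊃ (p3 ∧ (p3 ⊃ p1)) = 1/2 ⊃ 1/2 = 1/2
p2 ∧ p2 = 1 ∧ 1 = 1
p1 ≡ p2 = 1/2 ≡ 1 = 1/2
p1 ≡ (p1 ≡ p2) = 1/2 ≡ 1/2 = 1/2
(p2 ∧ p2) ∧ (p1 ≡ (p1 ≡ p2)) = 1 ∧ 1/2 = 1/2
((¬p1 ⊃ (p2 ≡ p1)) ⊃ (p3 ∧ (p3 ⊃ p1))) ⊃ ((p2 ∧ p2) ∧ (p1 ≡ (p1 ≡ p2))) = 1/2 ⊃ 1/2 = 1/2
¬(¬p2 ≡ ((p3 ⊃ p3) ∧ p1)) ⊃ (((¬p1 ⊃ (p2 ≡ p1)) ⊃ (p3 ∧ (p3 ⊃ p1))) ⊃ ((p2 ∧ p2) ∧ (p1 ≡ (p1 ≡ p2)))) = 1/2 ⊃ 1/2 = 1/2
p1 ⊃ p2 = 1/2 ⊃ 1 = 1
p3 ⊃ (p1 ⊃ p2) = 1/2 ⊃ 1 = 1
¬(p3 ⊃ (p1 ⊃ p2)) = ¬1 = 0
¬p3 = ¬1/2 = 1/2
¬p3 ⊃ p3 = 1/2 ⊃ 1/2 = 1/2
¬(¬p3 ⊃ p3) = ¬1/2 = 1/2
p1 ⊃ p3 = 1/2 ⊃ 1/2 = 1/2
p2 ≡ p3 = 1 ≡ 1/2 = 1/2
(p1 ⊃ p3) ∧ (p2 ≡ p3) = 1/2 ∧ 1/2 = 1/2
¬(¬p3 ⊃ p3) ∧ ((p1 ⊃ p3) ∧ (p2 ≡ p3)) = 1/2 ∧ 1/2 = 1/2
¬(p3 ⊃ (p1 ⊃ p2)) ≡ (¬(¬p3 ⊃ p3) ∧ ((p1 ⊃ p3) ∧ (p2 ≡ p3))) = 0 ≡ 1/2 = 1/2
(¬(¬p2 ≡ ((p3 ⊃ p3) ∧ p1)) ⊃ (((¬p1 ⊃ (p2 ≡ p1)) ⊃ (p3 ∧ (p3 ⊃ p1))) ⊃ ((p2 ∧ p2) ∧ (p1 ≡ (p1 ≡ p2))))) ∧ (¬(p3 ⊃ (p1 ⊃ p2)) ≡ (¬(¬p3 ⊃ p3) ∧ ((p1 ⊃ p3) ∧ (p2 ≡ p3)))) = 1/2 ∧ 1/2 = 1/2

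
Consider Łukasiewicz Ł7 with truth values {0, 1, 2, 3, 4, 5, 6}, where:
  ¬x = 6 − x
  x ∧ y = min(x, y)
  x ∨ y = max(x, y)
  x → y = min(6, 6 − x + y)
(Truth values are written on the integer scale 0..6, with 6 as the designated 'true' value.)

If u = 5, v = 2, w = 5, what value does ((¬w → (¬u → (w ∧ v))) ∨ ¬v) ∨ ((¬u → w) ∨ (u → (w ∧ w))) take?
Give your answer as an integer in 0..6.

6

¬w = ¬5 = 1
¬u = ¬5 = 1
w ∧ v = 5 ∧ 2 = 2
¬u → (w ∧ v) = 1 → 2 = 6
¬w → (¬u → (w ∧ v)) = 1 → 6 = 6
¬v = ¬2 = 4
(¬w → (¬u → (w ∧ v))) ∨ ¬v = 6 ∨ 4 = 6
¬u = ¬5 = 1
¬u → w = 1 → 5 = 6
w ∧ w = 5 ∧ 5 = 5
u → (w ∧ w) = 5 → 5 = 6
(¬u → w) ∨ (u → (w ∧ w)) = 6 ∨ 6 = 6
((¬w → (¬u → (w ∧ v))) ∨ ¬v) ∨ ((¬u → w) ∨ (u → (w ∧ w))) = 6 ∨ 6 = 6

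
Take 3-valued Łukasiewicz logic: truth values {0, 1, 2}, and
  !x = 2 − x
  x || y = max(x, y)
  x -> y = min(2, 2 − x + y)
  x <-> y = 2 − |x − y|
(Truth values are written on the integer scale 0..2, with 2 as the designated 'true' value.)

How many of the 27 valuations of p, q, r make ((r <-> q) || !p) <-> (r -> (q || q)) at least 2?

value 2: 17 assignments (counts)
value 1: 8 assignments
value 0: 2 assignments
So 17 of the 27 assignments meet the threshold.

17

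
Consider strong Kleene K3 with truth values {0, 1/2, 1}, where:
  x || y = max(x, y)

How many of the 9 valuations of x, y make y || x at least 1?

5

x = 0, y = 0 ↦ 0  <
x = 0, y = 1/2 ↦ 1/2  <
x = 0, y = 1 ↦ 1  ≥
x = 1/2, y = 0 ↦ 1/2  <
x = 1/2, y = 1/2 ↦ 1/2  <
x = 1/2, y = 1 ↦ 1  ≥
x = 1, y = 0 ↦ 1  ≥
x = 1, y = 1/2 ↦ 1  ≥
x = 1, y = 1 ↦ 1  ≥
So 5 of the 9 assignments meet the threshold.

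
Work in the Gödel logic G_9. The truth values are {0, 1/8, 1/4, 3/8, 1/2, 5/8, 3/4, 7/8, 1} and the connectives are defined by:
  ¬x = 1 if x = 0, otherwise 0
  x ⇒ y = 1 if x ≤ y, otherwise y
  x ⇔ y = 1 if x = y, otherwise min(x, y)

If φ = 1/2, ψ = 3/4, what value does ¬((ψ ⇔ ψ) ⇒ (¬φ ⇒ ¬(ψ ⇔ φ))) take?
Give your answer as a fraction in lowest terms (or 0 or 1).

ψ ⇔ ψ = 3/4 ⇔ 3/4 = 1
¬φ = ¬1/2 = 0
ψ ⇔ φ = 3/4 ⇔ 1/2 = 1/2
¬(ψ ⇔ φ) = ¬1/2 = 0
¬φ ⇒ ¬(ψ ⇔ φ) = 0 ⇒ 0 = 1
(ψ ⇔ ψ) ⇒ (¬φ ⇒ ¬(ψ ⇔ φ)) = 1 ⇒ 1 = 1
¬((ψ ⇔ ψ) ⇒ (¬φ ⇒ ¬(ψ ⇔ φ))) = ¬1 = 0

0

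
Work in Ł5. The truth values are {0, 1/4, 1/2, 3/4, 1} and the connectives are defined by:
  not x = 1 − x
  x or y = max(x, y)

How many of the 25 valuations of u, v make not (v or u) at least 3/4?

value 1: 1 assignment (counts)
value 3/4: 3 assignments (counts)
value 1/2: 5 assignments
value 1/4: 7 assignments
value 0: 9 assignments
So 4 of the 25 assignments meet the threshold.

4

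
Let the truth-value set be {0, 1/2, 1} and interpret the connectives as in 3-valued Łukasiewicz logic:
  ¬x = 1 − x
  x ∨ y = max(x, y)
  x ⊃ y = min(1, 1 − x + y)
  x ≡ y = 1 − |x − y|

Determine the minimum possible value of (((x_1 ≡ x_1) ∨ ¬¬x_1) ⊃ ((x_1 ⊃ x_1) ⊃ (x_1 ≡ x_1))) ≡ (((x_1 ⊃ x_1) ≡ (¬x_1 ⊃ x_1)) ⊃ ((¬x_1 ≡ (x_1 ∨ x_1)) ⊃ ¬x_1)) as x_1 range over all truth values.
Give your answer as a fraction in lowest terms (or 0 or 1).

1/2

Take x_1 = 1/2:
x_1 ≡ x_1 = 1/2 ≡ 1/2 = 1
¬x_1 = ¬1/2 = 1/2
¬¬x_1 = ¬1/2 = 1/2
(x_1 ≡ x_1) ∨ ¬¬x_1 = 1 ∨ 1/2 = 1
x_1 ⊃ x_1 = 1/2 ⊃ 1/2 = 1
x_1 ≡ x_1 = 1/2 ≡ 1/2 = 1
(x_1 ⊃ x_1) ⊃ (x_1 ≡ x_1) = 1 ⊃ 1 = 1
((x_1 ≡ x_1) ∨ ¬¬x_1) ⊃ ((x_1 ⊃ x_1) ⊃ (x_1 ≡ x_1)) = 1 ⊃ 1 = 1
x_1 ⊃ x_1 = 1/2 ⊃ 1/2 = 1
¬x_1 = ¬1/2 = 1/2
¬x_1 ⊃ x_1 = 1/2 ⊃ 1/2 = 1
(x_1 ⊃ x_1) ≡ (¬x_1 ⊃ x_1) = 1 ≡ 1 = 1
¬x_1 = ¬1/2 = 1/2
x_1 ∨ x_1 = 1/2 ∨ 1/2 = 1/2
¬x_1 ≡ (x_1 ∨ x_1) = 1/2 ≡ 1/2 = 1
¬x_1 = ¬1/2 = 1/2
(¬x_1 ≡ (x_1 ∨ x_1)) ⊃ ¬x_1 = 1 ⊃ 1/2 = 1/2
((x_1 ⊃ x_1) ≡ (¬x_1 ⊃ x_1)) ⊃ ((¬x_1 ≡ (x_1 ∨ x_1)) ⊃ ¬x_1) = 1 ⊃ 1/2 = 1/2
(((x_1 ≡ x_1) ∨ ¬¬x_1) ⊃ ((x_1 ⊃ x_1) ⊃ (x_1 ≡ x_1))) ≡ (((x_1 ⊃ x_1) ≡ (¬x_1 ⊃ x_1)) ⊃ ((¬x_1 ≡ (x_1 ∨ x_1)) ⊃ ¬x_1)) = 1 ≡ 1/2 = 1/2
No assignment yields a value below 1/2, so this is the minimum.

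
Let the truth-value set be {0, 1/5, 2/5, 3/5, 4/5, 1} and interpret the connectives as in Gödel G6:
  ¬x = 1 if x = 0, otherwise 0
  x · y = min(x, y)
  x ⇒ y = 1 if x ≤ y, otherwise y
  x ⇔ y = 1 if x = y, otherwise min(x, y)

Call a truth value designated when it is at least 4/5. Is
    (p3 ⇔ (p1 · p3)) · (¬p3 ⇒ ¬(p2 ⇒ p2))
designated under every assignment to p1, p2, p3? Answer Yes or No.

No

Counterexample: take p1 = 0, p2 = 0, p3 = 0.
p1 · p3 = 0 · 0 = 0
p3 ⇔ (p1 · p3) = 0 ⇔ 0 = 1
¬p3 = ¬0 = 1
p2 ⇒ p2 = 0 ⇒ 0 = 1
¬(p2 ⇒ p2) = ¬1 = 0
¬p3 ⇒ ¬(p2 ⇒ p2) = 1 ⇒ 0 = 0
(p3 ⇔ (p1 · p3)) · (¬p3 ⇒ ¬(p2 ⇒ p2)) = 1 · 0 = 0
This gives 0, which is below 4/5.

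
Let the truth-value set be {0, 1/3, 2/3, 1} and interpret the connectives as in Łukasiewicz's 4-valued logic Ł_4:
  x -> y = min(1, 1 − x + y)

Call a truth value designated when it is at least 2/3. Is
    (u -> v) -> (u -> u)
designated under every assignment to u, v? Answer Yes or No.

Yes

u = 0, v = 0 ↦ 1
u = 0, v = 1/3 ↦ 1
u = 0, v = 2/3 ↦ 1
u = 0, v = 1 ↦ 1
u = 1/3, v = 0 ↦ 1
u = 1/3, v = 1/3 ↦ 1
u = 1/3, v = 2/3 ↦ 1
u = 1/3, v = 1 ↦ 1
u = 2/3, v = 0 ↦ 1
u = 2/3, v = 1/3 ↦ 1
u = 2/3, v = 2/3 ↦ 1
u = 2/3, v = 1 ↦ 1
u = 1, v = 0 ↦ 1
u = 1, v = 1/3 ↦ 1
u = 1, v = 2/3 ↦ 1
u = 1, v = 1 ↦ 1
Every assignment gives a value ≥ 2/3.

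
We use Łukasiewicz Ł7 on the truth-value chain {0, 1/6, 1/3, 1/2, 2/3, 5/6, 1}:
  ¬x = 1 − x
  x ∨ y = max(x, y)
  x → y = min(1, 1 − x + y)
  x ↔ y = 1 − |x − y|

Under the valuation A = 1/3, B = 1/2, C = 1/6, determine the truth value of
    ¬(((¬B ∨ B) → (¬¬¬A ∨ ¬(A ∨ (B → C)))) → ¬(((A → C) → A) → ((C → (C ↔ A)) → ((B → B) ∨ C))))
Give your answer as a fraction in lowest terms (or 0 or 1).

1

¬B = ¬1/2 = 1/2
¬B ∨ B = 1/2 ∨ 1/2 = 1/2
¬A = ¬1/3 = 2/3
¬¬A = ¬2/3 = 1/3
¬¬¬A = ¬1/3 = 2/3
B → C = 1/2 → 1/6 = 2/3
A ∨ (B → C) = 1/3 ∨ 2/3 = 2/3
¬(A ∨ (B → C)) = ¬2/3 = 1/3
¬¬¬A ∨ ¬(A ∨ (B → C)) = 2/3 ∨ 1/3 = 2/3
(¬B ∨ B) → (¬¬¬A ∨ ¬(A ∨ (B → C))) = 1/2 → 2/3 = 1
A → C = 1/3 → 1/6 = 5/6
(A → C) → A = 5/6 → 1/3 = 1/2
C ↔ A = 1/6 ↔ 1/3 = 5/6
C → (C ↔ A) = 1/6 → 5/6 = 1
B → B = 1/2 → 1/2 = 1
(B → B) ∨ C = 1 ∨ 1/6 = 1
(C → (C ↔ A)) → ((B → B) ∨ C) = 1 → 1 = 1
((A → C) → A) → ((C → (C ↔ A)) → ((B → B) ∨ C)) = 1/2 → 1 = 1
¬(((A → C) → A) → ((C → (C ↔ A)) → ((B → B) ∨ C))) = ¬1 = 0
((¬B ∨ B) → (¬¬¬A ∨ ¬(A ∨ (B → C)))) → ¬(((A → C) → A) → ((C → (C ↔ A)) → ((B → B) ∨ C))) = 1 → 0 = 0
¬(((¬B ∨ B) → (¬¬¬A ∨ ¬(A ∨ (B → C)))) → ¬(((A → C) → A) → ((C → (C ↔ A)) → ((B → B) ∨ C)))) = ¬0 = 1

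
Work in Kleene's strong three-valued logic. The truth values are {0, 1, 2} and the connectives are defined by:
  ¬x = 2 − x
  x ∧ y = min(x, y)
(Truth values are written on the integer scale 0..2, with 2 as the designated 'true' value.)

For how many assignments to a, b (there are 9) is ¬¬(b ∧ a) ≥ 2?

a = 0, b = 0 ↦ 0  <
a = 0, b = 1 ↦ 0  <
a = 0, b = 2 ↦ 0  <
a = 1, b = 0 ↦ 0  <
a = 1, b = 1 ↦ 1  <
a = 1, b = 2 ↦ 1  <
a = 2, b = 0 ↦ 0  <
a = 2, b = 1 ↦ 1  <
a = 2, b = 2 ↦ 2  ≥
So 1 of the 9 assignments meets the threshold.

1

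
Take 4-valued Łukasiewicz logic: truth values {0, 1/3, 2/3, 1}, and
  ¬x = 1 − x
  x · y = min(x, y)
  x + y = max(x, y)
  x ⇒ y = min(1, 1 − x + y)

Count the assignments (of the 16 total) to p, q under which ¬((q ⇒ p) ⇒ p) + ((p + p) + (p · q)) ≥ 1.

p = 0, q = 0 ↦ 1  ≥
p = 0, q = 1/3 ↦ 2/3  <
p = 0, q = 2/3 ↦ 1/3  <
p = 0, q = 1 ↦ 0  <
p = 1/3, q = 0 ↦ 2/3  <
p = 1/3, q = 1/3 ↦ 2/3  <
p = 1/3, q = 2/3 ↦ 1/3  <
p = 1/3, q = 1 ↦ 1/3  <
p = 2/3, q = 0 ↦ 2/3  <
p = 2/3, q = 1/3 ↦ 2/3  <
p = 2/3, q = 2/3 ↦ 2/3  <
p = 2/3, q = 1 ↦ 2/3  <
p = 1, q = 0 ↦ 1  ≥
p = 1, q = 1/3 ↦ 1  ≥
p = 1, q = 2/3 ↦ 1  ≥
p = 1, q = 1 ↦ 1  ≥
So 5 of the 16 assignments meet the threshold.

5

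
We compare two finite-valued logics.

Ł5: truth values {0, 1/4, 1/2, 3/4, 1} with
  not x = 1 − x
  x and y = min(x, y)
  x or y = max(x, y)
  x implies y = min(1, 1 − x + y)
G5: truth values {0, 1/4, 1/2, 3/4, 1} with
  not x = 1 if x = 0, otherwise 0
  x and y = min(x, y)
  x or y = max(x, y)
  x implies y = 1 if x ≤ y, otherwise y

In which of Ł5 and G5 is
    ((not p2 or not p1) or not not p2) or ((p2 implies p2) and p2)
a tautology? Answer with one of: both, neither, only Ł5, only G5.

In Ł5: at p1 = 1/4, p2 = 1/4 the value is 3/4 — not a tautology.
In G5: every assignment gives 1 — tautology.

only G5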